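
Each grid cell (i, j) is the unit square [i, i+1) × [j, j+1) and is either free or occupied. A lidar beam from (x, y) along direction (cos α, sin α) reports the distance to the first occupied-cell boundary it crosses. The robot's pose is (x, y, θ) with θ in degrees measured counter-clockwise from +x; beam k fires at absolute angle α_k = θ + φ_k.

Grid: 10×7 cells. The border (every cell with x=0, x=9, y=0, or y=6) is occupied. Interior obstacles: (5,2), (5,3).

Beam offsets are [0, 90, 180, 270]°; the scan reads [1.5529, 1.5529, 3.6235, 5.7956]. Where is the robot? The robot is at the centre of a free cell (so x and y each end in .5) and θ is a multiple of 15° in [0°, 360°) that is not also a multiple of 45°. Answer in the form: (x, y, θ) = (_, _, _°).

(x, y, θ) = (2.5, 4.5, 105°)

Enumerate (i+0.5, j+0.5, θ) over the 38 free cells and 16 admissible headings. For each, cast all 4 beams and compare to the given ranges.
  (5.5, 4.5, 330°): beam 1 = 4.0415 ≠ 1.5529 ✗
  (6.5, 3.5, 240°): beam 1 = 1.0000 ≠ 1.5529 ✗
  (6.5, 4.5, 210°): beam 1 = 1.0000 ≠ 1.5529 ✗
  (4.5, 5.5, 105°): beam 1 = 0.5176 ≠ 1.5529 ✗
  (5.5, 4.5, 150°): beam 1 = 3.0000 ≠ 1.5529 ✗
  …
  (2.5, 4.5, 105°): r_1=1.5529, r_2=1.5529, r_3=3.6235, r_4=5.7956 — all match ✓
No second candidate reproduces the full scan.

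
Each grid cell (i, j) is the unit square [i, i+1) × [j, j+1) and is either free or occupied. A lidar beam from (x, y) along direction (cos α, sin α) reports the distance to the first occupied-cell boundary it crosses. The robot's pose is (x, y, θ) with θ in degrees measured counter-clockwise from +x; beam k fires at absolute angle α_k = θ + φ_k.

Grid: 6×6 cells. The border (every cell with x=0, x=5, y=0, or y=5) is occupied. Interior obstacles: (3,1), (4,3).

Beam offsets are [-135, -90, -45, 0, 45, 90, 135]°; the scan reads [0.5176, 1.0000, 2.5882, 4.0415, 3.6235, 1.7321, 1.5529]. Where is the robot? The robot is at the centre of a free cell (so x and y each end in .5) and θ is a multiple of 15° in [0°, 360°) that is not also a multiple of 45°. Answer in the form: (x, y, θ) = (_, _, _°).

Enumerate (i+0.5, j+0.5, θ) over the 14 free cells and 16 admissible headings. For each, cast all 7 beams and compare to the given ranges.
  (1.5, 1.5, 285°): beam 1 = 0.5774 ≠ 0.5176 ✗
  (4.5, 4.5, 15°): beam 1 = 0.5774 ≠ 0.5176 ✗
  (3.5, 4.5, 255°): beam 1 = 0.5774 ≠ 0.5176 ✗
  (2.5, 1.5, 300°): beam 1 = 1.5529 ≠ 0.5176 ✗
  …
  (1.5, 3.5, 330°): r_1=0.5176, r_2=1.0000, r_3=2.5882, r_4=4.0415, r_5=3.6235, r_6=1.7321, r_7=1.5529 — all match ✓
Unique over the lattice → pose = (1.5, 3.5, 330°).

(x, y, θ) = (1.5, 3.5, 330°)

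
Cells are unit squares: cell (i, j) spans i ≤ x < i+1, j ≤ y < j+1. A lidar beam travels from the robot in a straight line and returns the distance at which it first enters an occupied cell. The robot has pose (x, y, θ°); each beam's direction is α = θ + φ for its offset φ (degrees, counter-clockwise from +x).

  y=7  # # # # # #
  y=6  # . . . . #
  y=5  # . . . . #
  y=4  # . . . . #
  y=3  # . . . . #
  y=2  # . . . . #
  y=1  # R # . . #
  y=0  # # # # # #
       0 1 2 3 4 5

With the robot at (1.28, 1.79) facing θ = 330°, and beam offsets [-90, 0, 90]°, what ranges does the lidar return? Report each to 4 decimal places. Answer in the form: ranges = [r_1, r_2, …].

beam 1: φ=-90°, α=240°
  cosα=-0.5000 sinα=-0.8660 | (1,1) | tMaxX 0.5600 tMaxY 0.9122 | tΔX 2.0000 tΔY 1.1547
    t=0.5600 [x] (0,1) — stop
  → r_1 = 0.5600
beam 2: φ=0°, α=330°
  cosα=0.8660 sinα=-0.5000 | (1,1) | tMaxX 0.8314 tMaxY 1.5800 | tΔX 1.1547 tΔY 2.0000
    t=0.8314 [x] (2,1) — stop
  → r_2 = 0.8314
beam 3: φ=90°, α=60°
  cosα=0.5000 sinα=0.8660 | (1,1) | tMaxX 1.4400 tMaxY 0.2425 | tΔX 2.0000 tΔY 1.1547
    t=0.2425 [y] (1,2)
    t=1.3972 [y] (1,3)
    t=1.4400 [x] (2,3)
    t=2.5519 [y] (2,4)
    t=3.4400 [x] (3,4)
    t=3.7066 [y] (3,5)
    t=4.8613 [y] (3,6)
    t=5.4400 [x] (4,6)
    t=6.0160 [y] (4,7) — stop
  → r_3 = 6.0160

ranges = [0.5600, 0.8314, 6.0160]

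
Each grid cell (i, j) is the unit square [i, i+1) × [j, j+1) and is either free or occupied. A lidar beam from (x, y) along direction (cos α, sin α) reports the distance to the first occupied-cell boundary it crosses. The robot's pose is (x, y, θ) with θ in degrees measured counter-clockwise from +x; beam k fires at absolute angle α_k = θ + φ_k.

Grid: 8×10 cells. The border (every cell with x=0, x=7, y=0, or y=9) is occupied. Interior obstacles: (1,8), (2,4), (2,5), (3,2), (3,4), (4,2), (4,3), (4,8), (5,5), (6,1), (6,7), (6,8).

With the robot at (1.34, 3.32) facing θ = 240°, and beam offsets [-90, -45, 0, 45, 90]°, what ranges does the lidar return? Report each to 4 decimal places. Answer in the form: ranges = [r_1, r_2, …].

ranges = [0.3926, 0.3520, 0.6800, 2.4018, 1.9168]

beam 1: φ=-90°, α=150°
  direction (-0.8660, 0.5000); cell (1,3); t to first gridline: x 0.3926, y 1.3600 (then +1.1547 / +2.0000)
    (0,3) via x @ 0.3926  # hit
  → r_1 = 0.3926
beam 2: φ=-45°, α=195°
  direction (-0.9659, -0.2588); cell (1,3); t to first gridline: x 0.3520, y 1.2364 (then +1.0353 / +3.8637)
    (0,3) via x @ 0.3520  # hit
  → r_2 = 0.3520
beam 3: φ=0°, α=240°
  direction (-0.5000, -0.8660); cell (1,3); t to first gridline: x 0.6800, y 0.3695 (then +2.0000 / +1.1547)
    (1,2) via y @ 0.3695
    (0,2) via x @ 0.6800  # hit
  → r_3 = 0.6800
beam 4: φ=45°, α=285°
  direction (0.2588, -0.9659); cell (1,3); t to first gridline: x 2.5500, y 0.3313 (then +3.8637 / +1.0353)
    (1,2) via y @ 0.3313
    (1,1) via y @ 1.3666
    (1,0) via y @ 2.4018  # hit
  → r_4 = 2.4018
beam 5: φ=90°, α=330°
  direction (0.8660, -0.5000); cell (1,3); t to first gridline: x 0.7621, y 0.6400 (then +1.1547 / +2.0000)
    (1,2) via y @ 0.6400
    (2,2) via x @ 0.7621
    (3,2) via x @ 1.9168  # hit
  → r_5 = 1.9168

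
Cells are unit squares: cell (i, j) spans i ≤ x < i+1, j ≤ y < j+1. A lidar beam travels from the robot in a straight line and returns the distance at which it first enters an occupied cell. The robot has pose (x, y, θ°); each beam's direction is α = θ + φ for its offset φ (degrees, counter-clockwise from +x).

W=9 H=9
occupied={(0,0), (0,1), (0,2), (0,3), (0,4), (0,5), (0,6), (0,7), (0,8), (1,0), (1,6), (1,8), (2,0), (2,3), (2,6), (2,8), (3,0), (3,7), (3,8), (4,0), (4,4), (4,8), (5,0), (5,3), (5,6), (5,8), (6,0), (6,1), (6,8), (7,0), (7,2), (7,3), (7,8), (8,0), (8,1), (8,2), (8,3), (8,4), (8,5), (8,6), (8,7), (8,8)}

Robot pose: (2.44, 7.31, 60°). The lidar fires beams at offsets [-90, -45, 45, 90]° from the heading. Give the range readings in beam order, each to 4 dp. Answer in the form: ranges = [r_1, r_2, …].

ranges = [0.6200, 0.5798, 0.7143, 1.3800]

beam 1: φ=-90°, α=330°
  d=(0.8660,-0.5000)  start (2,7)  tX=0.6466 tY=0.6200  stride 1/|dx|=1.1547 1/|dy|=2.0000
    cross y-line → (2,6), t=0.6200 (wall)
  → r_1 = 0.6200
beam 2: φ=-45°, α=15°
  d=(0.9659,0.2588)  start (2,7)  tX=0.5798 tY=2.6660  stride 1/|dx|=1.0353 1/|dy|=3.8637
    cross x-line → (3,7), t=0.5798 (wall)
  → r_2 = 0.5798
beam 3: φ=45°, α=105°
  d=(-0.2588,0.9659)  start (2,7)  tX=1.7000 tY=0.7143  stride 1/|dx|=3.8637 1/|dy|=1.0353
    cross y-line → (2,8), t=0.7143 (wall)
  → r_3 = 0.7143
beam 4: φ=90°, α=150°
  d=(-0.8660,0.5000)  start (2,7)  tX=0.5081 tY=1.3800  stride 1/|dx|=1.1547 1/|dy|=2.0000
    cross x-line → (1,7), t=0.5081
    cross y-line → (1,8), t=1.3800 (wall)
  → r_4 = 1.3800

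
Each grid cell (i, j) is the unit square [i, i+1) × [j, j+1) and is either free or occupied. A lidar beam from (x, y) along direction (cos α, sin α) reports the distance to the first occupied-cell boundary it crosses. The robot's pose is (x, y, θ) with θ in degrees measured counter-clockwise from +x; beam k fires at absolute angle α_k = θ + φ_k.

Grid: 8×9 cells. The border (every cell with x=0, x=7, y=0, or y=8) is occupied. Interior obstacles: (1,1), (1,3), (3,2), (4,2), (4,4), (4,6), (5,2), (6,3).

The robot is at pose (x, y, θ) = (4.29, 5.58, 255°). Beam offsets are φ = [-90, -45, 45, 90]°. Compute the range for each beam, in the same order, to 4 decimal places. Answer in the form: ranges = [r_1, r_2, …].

ranges = [3.4061, 3.1600, 0.6697, 2.8056]

beam 1: φ=-90°, α=165°
  dir = (cos 165°, sin 165°) = (-0.9659, 0.2588); from cell (4,5)
  next x-line at t=0.3002, next y-line at t=1.6228; Δt_x=1.0353, Δt_y=3.8637
    x: enter (3,5) at t=0.3002
    x: enter (2,5) at t=1.3355
    y: enter (2,6) at t=1.6228
    x: enter (1,6) at t=2.3708
    x: enter (0,6) at t=3.4061 ← occupied
  → r_1 = 3.4061
beam 2: φ=-45°, α=210°
  dir = (cos 210°, sin 210°) = (-0.8660, -0.5000); from cell (4,5)
  next x-line at t=0.3349, next y-line at t=1.1600; Δt_x=1.1547, Δt_y=2.0000
    x: enter (3,5) at t=0.3349
    y: enter (3,4) at t=1.1600
    x: enter (2,4) at t=1.4896
    x: enter (1,4) at t=2.6443
    y: enter (1,3) at t=3.1600 ← occupied
  → r_2 = 3.1600
beam 3: φ=45°, α=300°
  dir = (cos 300°, sin 300°) = (0.5000, -0.8660); from cell (4,5)
  next x-line at t=1.4200, next y-line at t=0.6697; Δt_x=2.0000, Δt_y=1.1547
    y: enter (4,4) at t=0.6697 ← occupied
  → r_3 = 0.6697
beam 4: φ=90°, α=345°
  dir = (cos 345°, sin 345°) = (0.9659, -0.2588); from cell (4,5)
  next x-line at t=0.7350, next y-line at t=2.2409; Δt_x=1.0353, Δt_y=3.8637
    x: enter (5,5) at t=0.7350
    x: enter (6,5) at t=1.7703
    y: enter (6,4) at t=2.2409
    x: enter (7,4) at t=2.8056 ← occupied
  → r_4 = 2.8056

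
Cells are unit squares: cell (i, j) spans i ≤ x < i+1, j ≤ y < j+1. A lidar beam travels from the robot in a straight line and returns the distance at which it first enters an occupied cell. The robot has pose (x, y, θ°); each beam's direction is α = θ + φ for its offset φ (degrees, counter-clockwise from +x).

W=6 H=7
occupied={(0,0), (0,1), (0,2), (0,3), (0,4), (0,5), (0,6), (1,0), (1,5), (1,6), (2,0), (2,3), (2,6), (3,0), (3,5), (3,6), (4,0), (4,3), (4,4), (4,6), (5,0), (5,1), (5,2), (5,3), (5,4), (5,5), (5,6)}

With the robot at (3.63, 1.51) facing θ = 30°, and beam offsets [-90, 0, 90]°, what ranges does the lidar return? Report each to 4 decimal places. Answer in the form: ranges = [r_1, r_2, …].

beam 1: φ=-90°, α=300°
  direction (0.5000, -0.8660); cell (3,1); t to first gridline: x 0.7400, y 0.5889 (then +2.0000 / +1.1547)
    (3,0) via y @ 0.5889  # hit
  → r_1 = 0.5889
beam 2: φ=0°, α=30°
  direction (0.8660, 0.5000); cell (3,1); t to first gridline: x 0.4272, y 0.9800 (then +1.1547 / +2.0000)
    (4,1) via x @ 0.4272
    (4,2) via y @ 0.9800
    (5,2) via x @ 1.5819  # hit
  → r_2 = 1.5819
beam 3: φ=90°, α=120°
  direction (-0.5000, 0.8660); cell (3,1); t to first gridline: x 1.2600, y 0.5658 (then +2.0000 / +1.1547)
    (3,2) via y @ 0.5658
    (2,2) via x @ 1.2600
    (2,3) via y @ 1.7205  # hit
  → r_3 = 1.7205

ranges = [0.5889, 1.5819, 1.7205]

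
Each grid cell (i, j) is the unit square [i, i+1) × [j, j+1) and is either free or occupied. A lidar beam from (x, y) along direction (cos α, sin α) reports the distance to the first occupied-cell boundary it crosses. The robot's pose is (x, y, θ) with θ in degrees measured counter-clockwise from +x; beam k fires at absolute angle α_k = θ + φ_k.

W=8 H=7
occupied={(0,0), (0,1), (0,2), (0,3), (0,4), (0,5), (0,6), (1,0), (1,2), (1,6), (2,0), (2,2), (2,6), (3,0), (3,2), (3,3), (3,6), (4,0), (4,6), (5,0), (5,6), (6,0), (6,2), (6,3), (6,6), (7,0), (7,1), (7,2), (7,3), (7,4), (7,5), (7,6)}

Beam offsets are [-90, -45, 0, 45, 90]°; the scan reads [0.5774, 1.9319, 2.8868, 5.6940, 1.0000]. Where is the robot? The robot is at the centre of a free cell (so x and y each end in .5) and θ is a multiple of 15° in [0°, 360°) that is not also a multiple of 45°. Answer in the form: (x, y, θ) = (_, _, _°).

Candidates: 24 free-cell centres × 16 headings = 384 poses. Raycast each; keep the one whose scan matches to 4 dp.
  (4.5, 2.5, 240°): beam 2 = 0.5176 ≠ 1.9319 ✗
  (5.5, 1.5, 15°): beam 1 = 0.5176 ≠ 0.5774 ✗
  (3.5, 1.5, 195°): beam 1 = 0.5176 ≠ 0.5774 ✗
  …
  (1.5, 5.5, 300°): r_1=0.5774, r_2=1.9319, r_3=2.8868, r_4=5.6940, r_5=1.0000 — all match ✓
Only this pose fits every beam.

(x, y, θ) = (1.5, 5.5, 300°)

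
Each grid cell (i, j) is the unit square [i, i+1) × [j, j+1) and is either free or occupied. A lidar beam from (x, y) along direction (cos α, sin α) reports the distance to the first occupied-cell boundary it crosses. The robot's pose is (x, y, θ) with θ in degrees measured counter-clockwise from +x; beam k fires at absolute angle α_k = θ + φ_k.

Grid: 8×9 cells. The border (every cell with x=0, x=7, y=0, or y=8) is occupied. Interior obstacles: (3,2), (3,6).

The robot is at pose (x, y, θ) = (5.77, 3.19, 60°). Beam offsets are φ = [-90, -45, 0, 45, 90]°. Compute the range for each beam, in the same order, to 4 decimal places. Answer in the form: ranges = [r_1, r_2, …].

beam 1: φ=-90°, α=330°
  dir = (cos 330°, sin 330°) = (0.8660, -0.5000); from cell (5,3)
  next x-line at t=0.2656, next y-line at t=0.3800; Δt_x=1.1547, Δt_y=2.0000
    x: enter (6,3) at t=0.2656
    y: enter (6,2) at t=0.3800
    x: enter (7,2) at t=1.4203 ← occupied
  → r_1 = 1.4203
beam 2: φ=-45°, α=15°
  dir = (cos 15°, sin 15°) = (0.9659, 0.2588); from cell (5,3)
  next x-line at t=0.2381, next y-line at t=3.1296; Δt_x=1.0353, Δt_y=3.8637
    x: enter (6,3) at t=0.2381
    x: enter (7,3) at t=1.2734 ← occupied
  → r_2 = 1.2734
beam 3: φ=0°, α=60°
  dir = (cos 60°, sin 60°) = (0.5000, 0.8660); from cell (5,3)
  next x-line at t=0.4600, next y-line at t=0.9353; Δt_x=2.0000, Δt_y=1.1547
    x: enter (6,3) at t=0.4600
    y: enter (6,4) at t=0.9353
    y: enter (6,5) at t=2.0900
    x: enter (7,5) at t=2.4600 ← occupied
  → r_3 = 2.4600
beam 4: φ=45°, α=105°
  dir = (cos 105°, sin 105°) = (-0.2588, 0.9659); from cell (5,3)
  next x-line at t=2.9751, next y-line at t=0.8386; Δt_x=3.8637, Δt_y=1.0353
    y: enter (5,4) at t=0.8386
    y: enter (5,5) at t=1.8738
    y: enter (5,6) at t=2.9091
    x: enter (4,6) at t=2.9751
    y: enter (4,7) at t=3.9444
    y: enter (4,8) at t=4.9797 ← occupied
  → r_4 = 4.9797
beam 5: φ=90°, α=150°
  dir = (cos 150°, sin 150°) = (-0.8660, 0.5000); from cell (5,3)
  next x-line at t=0.8891, next y-line at t=1.6200; Δt_x=1.1547, Δt_y=2.0000
    x: enter (4,3) at t=0.8891
    y: enter (4,4) at t=1.6200
    x: enter (3,4) at t=2.0438
    x: enter (2,4) at t=3.1985
    y: enter (2,5) at t=3.6200
    x: enter (1,5) at t=4.3532
    x: enter (0,5) at t=5.5079 ← occupied
  → r_5 = 5.5079

ranges = [1.4203, 1.2734, 2.4600, 4.9797, 5.5079]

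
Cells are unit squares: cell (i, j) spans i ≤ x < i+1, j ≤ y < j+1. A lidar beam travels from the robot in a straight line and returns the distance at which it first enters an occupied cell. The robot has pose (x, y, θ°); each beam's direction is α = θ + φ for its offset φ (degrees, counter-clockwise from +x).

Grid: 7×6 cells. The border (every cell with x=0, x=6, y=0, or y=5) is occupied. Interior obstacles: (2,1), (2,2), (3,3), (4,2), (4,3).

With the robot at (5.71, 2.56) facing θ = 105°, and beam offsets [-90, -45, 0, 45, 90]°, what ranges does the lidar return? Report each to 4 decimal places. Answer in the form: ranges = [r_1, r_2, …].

ranges = [0.3002, 0.5800, 2.5261, 0.8198, 0.7350]

beam 1: φ=-90°, α=15°
  cosα=0.9659 sinα=0.2588 | (5,2) | tMaxX 0.3002 tMaxY 1.7000 | tΔX 1.0353 tΔY 3.8637
    t=0.3002 [x] (6,2) — stop
  → r_1 = 0.3002
beam 2: φ=-45°, α=60°
  cosα=0.5000 sinα=0.8660 | (5,2) | tMaxX 0.5800 tMaxY 0.5081 | tΔX 2.0000 tΔY 1.1547
    t=0.5081 [y] (5,3)
    t=0.5800 [x] (6,3) — stop
  → r_2 = 0.5800
beam 3: φ=0°, α=105°
  cosα=-0.2588 sinα=0.9659 | (5,2) | tMaxX 2.7432 tMaxY 0.4555 | tΔX 3.8637 tΔY 1.0353
    t=0.4555 [y] (5,3)
    t=1.4908 [y] (5,4)
    t=2.5261 [y] (5,5) — stop
  → r_3 = 2.5261
beam 4: φ=45°, α=150°
  cosα=-0.8660 sinα=0.5000 | (5,2) | tMaxX 0.8198 tMaxY 0.8800 | tΔX 1.1547 tΔY 2.0000
    t=0.8198 [x] (4,2) — stop
  → r_4 = 0.8198
beam 5: φ=90°, α=195°
  cosα=-0.9659 sinα=-0.2588 | (5,2) | tMaxX 0.7350 tMaxY 2.1637 | tΔX 1.0353 tΔY 3.8637
    t=0.7350 [x] (4,2) — stop
  → r_5 = 0.7350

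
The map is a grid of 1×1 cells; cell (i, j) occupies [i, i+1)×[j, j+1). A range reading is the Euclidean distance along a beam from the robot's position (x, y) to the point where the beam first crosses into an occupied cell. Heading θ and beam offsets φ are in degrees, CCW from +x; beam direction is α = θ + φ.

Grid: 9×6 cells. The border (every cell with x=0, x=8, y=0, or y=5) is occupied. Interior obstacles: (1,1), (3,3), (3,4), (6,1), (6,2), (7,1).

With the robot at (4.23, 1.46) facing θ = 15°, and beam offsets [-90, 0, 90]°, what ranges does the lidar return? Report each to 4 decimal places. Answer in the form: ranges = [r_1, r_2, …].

ranges = [0.4762, 1.8324, 1.5943]

beam 1: φ=-90°, α=285°
  direction (0.2588, -0.9659); cell (4,1); t to first gridline: x 2.9751, y 0.4762 (then +3.8637 / +1.0353)
    (4,0) via y @ 0.4762  # hit
  → r_1 = 0.4762
beam 2: φ=0°, α=15°
  direction (0.9659, 0.2588); cell (4,1); t to first gridline: x 0.7972, y 2.0864 (then +1.0353 / +3.8637)
    (5,1) via x @ 0.7972
    (6,1) via x @ 1.8324  # hit
  → r_2 = 1.8324
beam 3: φ=90°, α=105°
  direction (-0.2588, 0.9659); cell (4,1); t to first gridline: x 0.8887, y 0.5590 (then +3.8637 / +1.0353)
    (4,2) via y @ 0.5590
    (3,2) via x @ 0.8887
    (3,3) via y @ 1.5943  # hit
  → r_3 = 1.5943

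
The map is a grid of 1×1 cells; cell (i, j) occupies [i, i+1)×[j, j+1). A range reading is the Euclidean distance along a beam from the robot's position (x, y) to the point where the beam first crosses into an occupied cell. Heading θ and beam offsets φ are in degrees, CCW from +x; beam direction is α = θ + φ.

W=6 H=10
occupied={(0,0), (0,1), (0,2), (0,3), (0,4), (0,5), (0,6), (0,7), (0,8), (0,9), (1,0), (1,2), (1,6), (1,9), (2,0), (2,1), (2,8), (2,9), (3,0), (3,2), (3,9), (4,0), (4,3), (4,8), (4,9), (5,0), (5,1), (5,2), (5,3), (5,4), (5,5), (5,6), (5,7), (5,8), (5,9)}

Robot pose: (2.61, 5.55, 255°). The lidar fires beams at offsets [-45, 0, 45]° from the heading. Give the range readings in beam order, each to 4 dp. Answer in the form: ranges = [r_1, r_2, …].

beam 1: φ=-45°, α=210°
  d=(-0.8660,-0.5000)  start (2,5)  tX=0.7044 tY=1.1000  stride 1/|dx|=1.1547 1/|dy|=2.0000
    cross x-line → (1,5), t=0.7044
    cross y-line → (1,4), t=1.1000
    cross x-line → (0,4), t=1.8591 (wall)
  → r_1 = 1.8591
beam 2: φ=0°, α=255°
  d=(-0.2588,-0.9659)  start (2,5)  tX=2.3569 tY=0.5694  stride 1/|dx|=3.8637 1/|dy|=1.0353
    cross y-line → (2,4), t=0.5694
    cross y-line → (2,3), t=1.6047
    cross x-line → (1,3), t=2.3569
    cross y-line → (1,2), t=2.6400 (wall)
  → r_2 = 2.6400
beam 3: φ=45°, α=300°
  d=(0.5000,-0.8660)  start (2,5)  tX=0.7800 tY=0.6351  stride 1/|dx|=2.0000 1/|dy|=1.1547
    cross y-line → (2,4), t=0.6351
    cross x-line → (3,4), t=0.7800
    cross y-line → (3,3), t=1.7898
    cross x-line → (4,3), t=2.7800 (wall)
  → r_3 = 2.7800

ranges = [1.8591, 2.6400, 2.7800]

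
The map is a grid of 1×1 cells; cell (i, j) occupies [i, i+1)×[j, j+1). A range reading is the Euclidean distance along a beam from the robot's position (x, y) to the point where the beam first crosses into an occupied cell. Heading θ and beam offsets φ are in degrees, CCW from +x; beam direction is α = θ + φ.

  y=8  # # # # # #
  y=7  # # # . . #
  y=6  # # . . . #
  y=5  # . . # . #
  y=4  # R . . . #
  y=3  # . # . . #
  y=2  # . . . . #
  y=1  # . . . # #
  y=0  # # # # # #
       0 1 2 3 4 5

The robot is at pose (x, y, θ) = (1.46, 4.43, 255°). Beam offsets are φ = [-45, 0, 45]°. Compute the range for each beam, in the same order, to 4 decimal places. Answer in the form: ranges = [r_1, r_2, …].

beam 1: φ=-45°, α=210°
  cosα=-0.8660 sinα=-0.5000 | (1,4) | tMaxX 0.5312 tMaxY 0.8600 | tΔX 1.1547 tΔY 2.0000
    t=0.5312 [x] (0,4) — stop
  → r_1 = 0.5312
beam 2: φ=0°, α=255°
  cosα=-0.2588 sinα=-0.9659 | (1,4) | tMaxX 1.7773 tMaxY 0.4452 | tΔX 3.8637 tΔY 1.0353
    t=0.4452 [y] (1,3)
    t=1.4804 [y] (1,2)
    t=1.7773 [x] (0,2) — stop
  → r_2 = 1.7773
beam 3: φ=45°, α=300°
  cosα=0.5000 sinα=-0.8660 | (1,4) | tMaxX 1.0800 tMaxY 0.4965 | tΔX 2.0000 tΔY 1.1547
    t=0.4965 [y] (1,3)
    t=1.0800 [x] (2,3) — stop
  → r_3 = 1.0800

ranges = [0.5312, 1.7773, 1.0800]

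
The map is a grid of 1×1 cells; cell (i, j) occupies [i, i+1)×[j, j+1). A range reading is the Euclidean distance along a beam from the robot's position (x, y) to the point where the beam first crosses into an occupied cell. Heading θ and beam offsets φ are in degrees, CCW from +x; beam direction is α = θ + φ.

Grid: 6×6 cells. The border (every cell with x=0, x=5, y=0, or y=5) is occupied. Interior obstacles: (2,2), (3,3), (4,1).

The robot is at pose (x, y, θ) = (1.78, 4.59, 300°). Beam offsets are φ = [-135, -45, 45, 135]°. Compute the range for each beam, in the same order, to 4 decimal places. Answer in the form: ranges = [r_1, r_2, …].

beam 1: φ=-135°, α=165°
  cosα=-0.9659 sinα=0.2588 | (1,4) | tMaxX 0.8075 tMaxY 1.5841 | tΔX 1.0353 tΔY 3.8637
    t=0.8075 [x] (0,4) — stop
  → r_1 = 0.8075
beam 2: φ=-45°, α=255°
  cosα=-0.2588 sinα=-0.9659 | (1,4) | tMaxX 3.0137 tMaxY 0.6108 | tΔX 3.8637 tΔY 1.0353
    t=0.6108 [y] (1,3)
    t=1.6461 [y] (1,2)
    t=2.6814 [y] (1,1)
    t=3.0137 [x] (0,1) — stop
  → r_2 = 3.0137
beam 3: φ=45°, α=345°
  cosα=0.9659 sinα=-0.2588 | (1,4) | tMaxX 0.2278 tMaxY 2.2796 | tΔX 1.0353 tΔY 3.8637
    t=0.2278 [x] (2,4)
    t=1.2630 [x] (3,4)
    t=2.2796 [y] (3,3) — stop
  → r_3 = 2.2796
beam 4: φ=135°, α=75°
  cosα=0.2588 sinα=0.9659 | (1,4) | tMaxX 0.8500 tMaxY 0.4245 | tΔX 3.8637 tΔY 1.0353
    t=0.4245 [y] (1,5) — stop
  → r_4 = 0.4245

ranges = [0.8075, 3.0137, 2.2796, 0.4245]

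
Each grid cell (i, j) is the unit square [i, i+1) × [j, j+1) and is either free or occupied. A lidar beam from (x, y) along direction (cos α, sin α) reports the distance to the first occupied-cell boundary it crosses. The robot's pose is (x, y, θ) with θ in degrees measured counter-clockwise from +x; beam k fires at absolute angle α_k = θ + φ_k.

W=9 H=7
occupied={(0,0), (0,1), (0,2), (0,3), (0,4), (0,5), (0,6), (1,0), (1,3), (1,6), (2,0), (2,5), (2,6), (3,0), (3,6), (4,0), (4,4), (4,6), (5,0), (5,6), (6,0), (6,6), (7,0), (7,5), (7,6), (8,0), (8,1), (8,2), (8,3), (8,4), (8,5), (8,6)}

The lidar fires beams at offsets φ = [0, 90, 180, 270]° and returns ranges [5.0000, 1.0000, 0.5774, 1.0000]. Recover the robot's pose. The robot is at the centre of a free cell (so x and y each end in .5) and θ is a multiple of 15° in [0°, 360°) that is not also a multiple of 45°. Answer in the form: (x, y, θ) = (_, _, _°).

The pose lattice has 31·16 = 496 candidates. Test each by forward raycasting.
  (3.5, 4.5, 60°): beam 1 = 1.7321 ≠ 5.0000 ✗
  (4.5, 1.5, 75°): beam 1 = 4.6587 ≠ 5.0000 ✗
  (6.5, 4.5, 210°): beam 1 = 6.3509 ≠ 5.0000 ✗
  …
  (5.5, 5.5, 300°): r_1=5.0000, r_2=1.0000, r_3=0.5774, r_4=1.0000 — all match ✓
Only this pose fits every beam.

(x, y, θ) = (5.5, 5.5, 300°)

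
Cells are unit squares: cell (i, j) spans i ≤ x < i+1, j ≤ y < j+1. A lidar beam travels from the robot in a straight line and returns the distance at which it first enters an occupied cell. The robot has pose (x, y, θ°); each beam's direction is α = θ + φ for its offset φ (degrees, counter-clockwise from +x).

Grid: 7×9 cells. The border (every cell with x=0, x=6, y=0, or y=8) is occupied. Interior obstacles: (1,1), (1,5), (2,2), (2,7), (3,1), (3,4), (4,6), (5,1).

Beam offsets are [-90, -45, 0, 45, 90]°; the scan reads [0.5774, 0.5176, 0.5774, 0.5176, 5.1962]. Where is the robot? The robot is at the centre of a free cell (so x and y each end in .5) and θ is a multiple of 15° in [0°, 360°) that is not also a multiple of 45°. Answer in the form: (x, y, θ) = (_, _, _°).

(x, y, θ) = (1.5, 6.5, 240°)

Enumerate (i+0.5, j+0.5, θ) over the 27 free cells and 16 admissible headings. For each, cast all 5 beams and compare to the given ranges.
  (5.5, 7.5, 285°): beam 1 = 4.6587 ≠ 0.5774 ✗
  (1.5, 3.5, 150°): beam 1 = 5.1962 ≠ 0.5774 ✗
  (4.5, 4.5, 195°): beam 1 = 1.5529 ≠ 0.5774 ✗
  …
  (1.5, 6.5, 240°): r_1=0.5774, r_2=0.5176, r_3=0.5774, r_4=0.5176, r_5=5.1962 — all match ✓
Only this pose fits every beam.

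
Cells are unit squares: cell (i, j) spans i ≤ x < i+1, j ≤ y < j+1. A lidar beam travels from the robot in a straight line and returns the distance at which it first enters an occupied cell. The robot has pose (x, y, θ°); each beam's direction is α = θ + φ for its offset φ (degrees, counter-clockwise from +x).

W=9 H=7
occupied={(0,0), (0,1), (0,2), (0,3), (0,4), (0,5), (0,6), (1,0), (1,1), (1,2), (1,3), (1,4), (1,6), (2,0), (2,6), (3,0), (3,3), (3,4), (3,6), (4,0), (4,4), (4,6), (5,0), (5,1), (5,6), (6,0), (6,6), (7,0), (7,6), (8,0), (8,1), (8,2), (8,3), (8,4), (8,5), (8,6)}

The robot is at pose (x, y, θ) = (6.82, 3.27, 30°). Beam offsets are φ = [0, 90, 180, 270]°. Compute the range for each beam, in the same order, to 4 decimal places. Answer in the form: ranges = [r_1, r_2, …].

beam 1: φ=0°, α=30°
  cosα=0.8660 sinα=0.5000 | (6,3) | tMaxX 0.2078 tMaxY 1.4600 | tΔX 1.1547 tΔY 2.0000
    t=0.2078 [x] (7,3)
    t=1.3625 [x] (8,3) — stop
  → r_1 = 1.3625
beam 2: φ=90°, α=120°
  cosα=-0.5000 sinα=0.8660 | (6,3) | tMaxX 1.6400 tMaxY 0.8429 | tΔX 2.0000 tΔY 1.1547
    t=0.8429 [y] (6,4)
    t=1.6400 [x] (5,4)
    t=1.9976 [y] (5,5)
    t=3.1523 [y] (5,6) — stop
  → r_2 = 3.1523
beam 3: φ=180°, α=210°
  cosα=-0.8660 sinα=-0.5000 | (6,3) | tMaxX 0.9469 tMaxY 0.5400 | tΔX 1.1547 tΔY 2.0000
    t=0.5400 [y] (6,2)
    t=0.9469 [x] (5,2)
    t=2.1016 [x] (4,2)
    t=2.5400 [y] (4,1)
    t=3.2563 [x] (3,1)
    t=4.4110 [x] (2,1)
    t=4.5400 [y] (2,0) — stop
  → r_3 = 4.5400
beam 4: φ=270°, α=300°
  cosα=0.5000 sinα=-0.8660 | (6,3) | tMaxX 0.3600 tMaxY 0.3118 | tΔX 2.0000 tΔY 1.1547
    t=0.3118 [y] (6,2)
    t=0.3600 [x] (7,2)
    t=1.4665 [y] (7,1)
    t=2.3600 [x] (8,1) — stop
  → r_4 = 2.3600

ranges = [1.3625, 3.1523, 4.5400, 2.3600]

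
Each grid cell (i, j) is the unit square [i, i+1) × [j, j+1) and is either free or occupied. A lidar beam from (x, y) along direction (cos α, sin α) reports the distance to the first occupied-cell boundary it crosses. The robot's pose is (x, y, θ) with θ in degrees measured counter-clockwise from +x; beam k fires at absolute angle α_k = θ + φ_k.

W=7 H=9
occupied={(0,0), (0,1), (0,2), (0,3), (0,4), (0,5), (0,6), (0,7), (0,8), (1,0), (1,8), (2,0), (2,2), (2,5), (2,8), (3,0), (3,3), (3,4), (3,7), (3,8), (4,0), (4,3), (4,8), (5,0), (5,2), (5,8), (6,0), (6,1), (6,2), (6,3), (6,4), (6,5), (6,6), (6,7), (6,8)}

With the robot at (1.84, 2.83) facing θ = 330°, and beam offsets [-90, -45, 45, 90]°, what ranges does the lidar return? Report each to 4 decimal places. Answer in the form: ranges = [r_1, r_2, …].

ranges = [1.6800, 0.6182, 0.1656, 2.3200]

beam 1: φ=-90°, α=240°
  direction (-0.5000, -0.8660); cell (1,2); t to first gridline: x 1.6800, y 0.9584 (then +2.0000 / +1.1547)
    (1,1) via y @ 0.9584
    (0,1) via x @ 1.6800  # hit
  → r_1 = 1.6800
beam 2: φ=-45°, α=285°
  direction (0.2588, -0.9659); cell (1,2); t to first gridline: x 0.6182, y 0.8593 (then +3.8637 / +1.0353)
    (2,2) via x @ 0.6182  # hit
  → r_2 = 0.6182
beam 3: φ=45°, α=15°
  direction (0.9659, 0.2588); cell (1,2); t to first gridline: x 0.1656, y 0.6568 (then +1.0353 / +3.8637)
    (2,2) via x @ 0.1656  # hit
  → r_3 = 0.1656
beam 4: φ=90°, α=60°
  direction (0.5000, 0.8660); cell (1,2); t to first gridline: x 0.3200, y 0.1963 (then +2.0000 / +1.1547)
    (1,3) via y @ 0.1963
    (2,3) via x @ 0.3200
    (2,4) via y @ 1.3510
    (3,4) via x @ 2.3200  # hit
  → r_4 = 2.3200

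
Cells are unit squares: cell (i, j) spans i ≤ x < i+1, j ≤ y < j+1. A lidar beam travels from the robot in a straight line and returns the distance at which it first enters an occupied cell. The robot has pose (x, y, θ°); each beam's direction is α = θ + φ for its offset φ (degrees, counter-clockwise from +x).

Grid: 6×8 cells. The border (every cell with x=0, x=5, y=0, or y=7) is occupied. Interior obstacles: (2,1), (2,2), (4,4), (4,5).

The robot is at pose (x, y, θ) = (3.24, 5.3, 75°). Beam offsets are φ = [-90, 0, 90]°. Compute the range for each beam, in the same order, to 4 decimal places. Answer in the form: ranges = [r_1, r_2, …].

ranges = [0.7868, 1.7600, 2.3190]

beam 1: φ=-90°, α=345°
  direction (0.9659, -0.2588); cell (3,5); t to first gridline: x 0.7868, y 1.1591 (then +1.0353 / +3.8637)
    (4,5) via x @ 0.7868  # hit
  → r_1 = 0.7868
beam 2: φ=0°, α=75°
  direction (0.2588, 0.9659); cell (3,5); t to first gridline: x 2.9364, y 0.7247 (then +3.8637 / +1.0353)
    (3,6) via y @ 0.7247
    (3,7) via y @ 1.7600  # hit
  → r_2 = 1.7600
beam 3: φ=90°, α=165°
  direction (-0.9659, 0.2588); cell (3,5); t to first gridline: x 0.2485, y 2.7046 (then +1.0353 / +3.8637)
    (2,5) via x @ 0.2485
    (1,5) via x @ 1.2837
    (0,5) via x @ 2.3190  # hit
  → r_3 = 2.3190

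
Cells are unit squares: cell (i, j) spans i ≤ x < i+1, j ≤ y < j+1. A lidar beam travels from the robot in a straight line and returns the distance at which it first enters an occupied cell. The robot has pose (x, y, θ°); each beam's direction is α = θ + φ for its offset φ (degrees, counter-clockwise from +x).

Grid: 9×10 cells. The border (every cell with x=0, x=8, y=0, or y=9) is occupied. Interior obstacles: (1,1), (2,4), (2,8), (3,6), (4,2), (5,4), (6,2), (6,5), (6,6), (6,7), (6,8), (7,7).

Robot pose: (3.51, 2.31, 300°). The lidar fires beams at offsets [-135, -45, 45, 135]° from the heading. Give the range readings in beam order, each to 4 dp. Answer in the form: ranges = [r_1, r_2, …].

ranges = [2.5985, 1.3562, 0.5073, 6.9260]

beam 1: φ=-135°, α=165°
  cosα=-0.9659 sinα=0.2588 | (3,2) | tMaxX 0.5280 tMaxY 2.6660 | tΔX 1.0353 tΔY 3.8637
    t=0.5280 [x] (2,2)
    t=1.5633 [x] (1,2)
    t=2.5985 [x] (0,2) — stop
  → r_1 = 2.5985
beam 2: φ=-45°, α=255°
  cosα=-0.2588 sinα=-0.9659 | (3,2) | tMaxX 1.9705 tMaxY 0.3209 | tΔX 3.8637 tΔY 1.0353
    t=0.3209 [y] (3,1)
    t=1.3562 [y] (3,0) — stop
  → r_2 = 1.3562
beam 3: φ=45°, α=345°
  cosα=0.9659 sinα=-0.2588 | (3,2) | tMaxX 0.5073 tMaxY 1.1977 | tΔX 1.0353 tΔY 3.8637
    t=0.5073 [x] (4,2) — stop
  → r_3 = 0.5073
beam 4: φ=135°, α=75°
  cosα=0.2588 sinα=0.9659 | (3,2) | tMaxX 1.8932 tMaxY 0.7143 | tΔX 3.8637 tΔY 1.0353
    t=0.7143 [y] (3,3)
    t=1.7496 [y] (3,4)
    t=1.8932 [x] (4,4)
    t=2.7849 [y] (4,5)
    t=3.8202 [y] (4,6)
    t=4.8554 [y] (4,7)
    t=5.7569 [x] (5,7)
    t=5.8907 [y] (5,8)
    t=6.9260 [y] (5,9) — stop
  → r_4 = 6.9260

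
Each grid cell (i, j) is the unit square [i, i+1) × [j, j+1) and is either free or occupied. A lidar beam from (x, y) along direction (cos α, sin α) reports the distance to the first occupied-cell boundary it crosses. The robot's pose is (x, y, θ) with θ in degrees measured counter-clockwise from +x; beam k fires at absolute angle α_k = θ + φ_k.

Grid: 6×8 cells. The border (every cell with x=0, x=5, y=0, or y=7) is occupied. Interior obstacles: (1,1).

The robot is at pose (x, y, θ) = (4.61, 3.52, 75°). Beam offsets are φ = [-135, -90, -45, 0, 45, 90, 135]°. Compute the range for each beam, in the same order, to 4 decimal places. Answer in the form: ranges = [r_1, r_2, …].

beam 1: φ=-135°, α=300°
  dir = (cos 300°, sin 300°) = (0.5000, -0.8660); from cell (4,3)
  next x-line at t=0.7800, next y-line at t=0.6004; Δt_x=2.0000, Δt_y=1.1547
    y: enter (4,2) at t=0.6004
    x: enter (5,2) at t=0.7800 ← occupied
  → r_1 = 0.7800
beam 2: φ=-90°, α=345°
  dir = (cos 345°, sin 345°) = (0.9659, -0.2588); from cell (4,3)
  next x-line at t=0.4038, next y-line at t=2.0091; Δt_x=1.0353, Δt_y=3.8637
    x: enter (5,3) at t=0.4038 ← occupied
  → r_2 = 0.4038
beam 3: φ=-45°, α=30°
  dir = (cos 30°, sin 30°) = (0.8660, 0.5000); from cell (4,3)
  next x-line at t=0.4503, next y-line at t=0.9600; Δt_x=1.1547, Δt_y=2.0000
    x: enter (5,3) at t=0.4503 ← occupied
  → r_3 = 0.4503
beam 4: φ=0°, α=75°
  dir = (cos 75°, sin 75°) = (0.2588, 0.9659); from cell (4,3)
  next x-line at t=1.5068, next y-line at t=0.4969; Δt_x=3.8637, Δt_y=1.0353
    y: enter (4,4) at t=0.4969
    x: enter (5,4) at t=1.5068 ← occupied
  → r_4 = 1.5068
beam 5: φ=45°, α=120°
  dir = (cos 120°, sin 120°) = (-0.5000, 0.8660); from cell (4,3)
  next x-line at t=1.2200, next y-line at t=0.5543; Δt_x=2.0000, Δt_y=1.1547
    y: enter (4,4) at t=0.5543
    x: enter (3,4) at t=1.2200
    y: enter (3,5) at t=1.7090
    y: enter (3,6) at t=2.8637
    x: enter (2,6) at t=3.2200
    y: enter (2,7) at t=4.0184 ← occupied
  → r_5 = 4.0184
beam 6: φ=90°, α=165°
  dir = (cos 165°, sin 165°) = (-0.9659, 0.2588); from cell (4,3)
  next x-line at t=0.6315, next y-line at t=1.8546; Δt_x=1.0353, Δt_y=3.8637
    x: enter (3,3) at t=0.6315
    x: enter (2,3) at t=1.6668
    y: enter (2,4) at t=1.8546
    x: enter (1,4) at t=2.7021
    x: enter (0,4) at t=3.7373 ← occupied
  → r_6 = 3.7373
beam 7: φ=135°, α=210°
  dir = (cos 210°, sin 210°) = (-0.8660, -0.5000); from cell (4,3)
  next x-line at t=0.7044, next y-line at t=1.0400; Δt_x=1.1547, Δt_y=2.0000
    x: enter (3,3) at t=0.7044
    y: enter (3,2) at t=1.0400
    x: enter (2,2) at t=1.8591
    x: enter (1,2) at t=3.0138
    y: enter (1,1) at t=3.0400 ← occupied
  → r_7 = 3.0400

ranges = [0.7800, 0.4038, 0.4503, 1.5068, 4.0184, 3.7373, 3.0400]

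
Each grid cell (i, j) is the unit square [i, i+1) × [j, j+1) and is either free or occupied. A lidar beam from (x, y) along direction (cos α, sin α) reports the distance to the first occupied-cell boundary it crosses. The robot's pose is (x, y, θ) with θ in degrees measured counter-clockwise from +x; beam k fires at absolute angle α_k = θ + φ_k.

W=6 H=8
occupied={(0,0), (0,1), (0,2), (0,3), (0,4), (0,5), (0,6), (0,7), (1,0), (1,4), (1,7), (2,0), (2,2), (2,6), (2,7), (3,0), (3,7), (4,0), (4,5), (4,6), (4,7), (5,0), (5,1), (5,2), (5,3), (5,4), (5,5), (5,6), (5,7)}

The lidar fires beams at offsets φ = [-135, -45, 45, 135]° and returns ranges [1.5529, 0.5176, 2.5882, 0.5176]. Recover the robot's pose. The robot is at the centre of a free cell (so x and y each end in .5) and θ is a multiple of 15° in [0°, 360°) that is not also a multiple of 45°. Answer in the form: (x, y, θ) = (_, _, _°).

The pose lattice has 19·16 = 304 candidates. Test each by forward raycasting.
  (2.5, 4.5, 75°): beam 1 = 4.0415 ≠ 1.5529 ✗
  (4.5, 2.5, 210°): beam 1 = 1.9319 ≠ 1.5529 ✗
  (1.5, 3.5, 120°): beam 1 = 3.6235 ≠ 1.5529 ✗
  …
  (2.5, 1.5, 330°): r_1=1.5529, r_2=0.5176, r_3=2.5882, r_4=0.5176 — all match ✓
No second candidate reproduces the full scan.

(x, y, θ) = (2.5, 1.5, 330°)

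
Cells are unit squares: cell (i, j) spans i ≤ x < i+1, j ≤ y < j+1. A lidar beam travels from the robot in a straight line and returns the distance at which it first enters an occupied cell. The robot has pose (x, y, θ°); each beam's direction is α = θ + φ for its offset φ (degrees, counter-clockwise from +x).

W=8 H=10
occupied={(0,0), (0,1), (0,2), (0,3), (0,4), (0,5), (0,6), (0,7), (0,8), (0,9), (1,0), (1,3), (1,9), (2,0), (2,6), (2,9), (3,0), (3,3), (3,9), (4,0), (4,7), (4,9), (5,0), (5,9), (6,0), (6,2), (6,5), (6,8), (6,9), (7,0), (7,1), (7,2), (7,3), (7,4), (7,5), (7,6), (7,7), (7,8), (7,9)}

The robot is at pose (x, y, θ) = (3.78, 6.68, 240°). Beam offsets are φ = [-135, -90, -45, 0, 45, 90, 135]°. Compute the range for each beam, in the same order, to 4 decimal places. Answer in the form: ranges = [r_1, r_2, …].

ranges = [2.4018, 3.2101, 0.8075, 3.5600, 5.8804, 2.5634, 1.2364]

beam 1: φ=-135°, α=105°
  d=(-0.2588,0.9659)  start (3,6)  tX=3.0137 tY=0.3313  stride 1/|dx|=3.8637 1/|dy|=1.0353
    cross y-line → (3,7), t=0.3313
    cross y-line → (3,8), t=1.3666
    cross y-line → (3,9), t=2.4018 (wall)
  → r_1 = 2.4018
beam 2: φ=-90°, α=150°
  d=(-0.8660,0.5000)  start (3,6)  tX=0.9007 tY=0.6400  stride 1/|dx|=1.1547 1/|dy|=2.0000
    cross y-line → (3,7), t=0.6400
    cross x-line → (2,7), t=0.9007
    cross x-line → (1,7), t=2.0554
    cross y-line → (1,8), t=2.6400
    cross x-line → (0,8), t=3.2101 (wall)
  → r_2 = 3.2101
beam 3: φ=-45°, α=195°
  d=(-0.9659,-0.2588)  start (3,6)  tX=0.8075 tY=2.6273  stride 1/|dx|=1.0353 1/|dy|=3.8637
    cross x-line → (2,6), t=0.8075 (wall)
  → r_3 = 0.8075
beam 4: φ=0°, α=240°
  d=(-0.5000,-0.8660)  start (3,6)  tX=1.5600 tY=0.7852  stride 1/|dx|=2.0000 1/|dy|=1.1547
    cross y-line → (3,5), t=0.7852
    cross x-line → (2,5), t=1.5600
    cross y-line → (2,4), t=1.9399
    cross y-line → (2,3), t=3.0946
    cross x-line → (1,3), t=3.5600 (wall)
  → r_4 = 3.5600
beam 5: φ=45°, α=285°
  d=(0.2588,-0.9659)  start (3,6)  tX=0.8500 tY=0.7040  stride 1/|dx|=3.8637 1/|dy|=1.0353
    cross y-line → (3,5), t=0.7040
    cross x-line → (4,5), t=0.8500
    cross y-line → (4,4), t=1.7393
    cross y-line → (4,3), t=2.7745
    cross y-line → (4,2), t=3.8098
    cross x-line → (5,2), t=4.7137
    cross y-line → (5,1), t=4.8451
    cross y-line → (5,0), t=5.8804 (wall)
  → r_5 = 5.8804
beam 6: φ=90°, α=330°
  d=(0.8660,-0.5000)  start (3,6)  tX=0.2540 tY=1.3600  stride 1/|dx|=1.1547 1/|dy|=2.0000
    cross x-line → (4,6), t=0.2540
    cross y-line → (4,5), t=1.3600
    cross x-line → (5,5), t=1.4087
    cross x-line → (6,5), t=2.5634 (wall)
  → r_6 = 2.5634
beam 7: φ=135°, α=15°
  d=(0.9659,0.2588)  start (3,6)  tX=0.2278 tY=1.2364  stride 1/|dx|=1.0353 1/|dy|=3.8637
    cross x-line → (4,6), t=0.2278
    cross y-line → (4,7), t=1.2364 (wall)
  → r_7 = 1.2364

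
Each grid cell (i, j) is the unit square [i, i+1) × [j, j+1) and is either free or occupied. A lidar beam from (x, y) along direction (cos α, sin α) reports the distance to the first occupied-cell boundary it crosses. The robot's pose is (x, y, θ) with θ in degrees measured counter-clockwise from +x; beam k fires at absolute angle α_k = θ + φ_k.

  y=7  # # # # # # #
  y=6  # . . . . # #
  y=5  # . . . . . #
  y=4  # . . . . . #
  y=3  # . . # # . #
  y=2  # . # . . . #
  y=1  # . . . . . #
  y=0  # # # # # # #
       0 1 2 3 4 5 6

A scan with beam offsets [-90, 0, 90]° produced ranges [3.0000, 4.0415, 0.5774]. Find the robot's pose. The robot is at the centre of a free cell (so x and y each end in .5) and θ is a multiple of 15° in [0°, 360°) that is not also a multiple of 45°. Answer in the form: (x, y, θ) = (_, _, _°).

(x, y, θ) = (2.5, 6.5, 330°)

The pose lattice has 26·16 = 416 candidates. Test each by forward raycasting.
  (5.5, 2.5, 240°): beam 1 = 1.0000 ≠ 3.0000 ✗
  (1.5, 6.5, 195°): beam 1 = 0.5176 ≠ 3.0000 ✗
  (5.5, 1.5, 255°): beam 1 = 2.5882 ≠ 3.0000 ✗
  (2.5, 3.5, 300°): beam 1 = 1.7321 ≠ 3.0000 ✗
  …
  (2.5, 6.5, 330°): r_1=3.0000, r_2=4.0415, r_3=0.5774 — all match ✓
Only this pose fits every beam.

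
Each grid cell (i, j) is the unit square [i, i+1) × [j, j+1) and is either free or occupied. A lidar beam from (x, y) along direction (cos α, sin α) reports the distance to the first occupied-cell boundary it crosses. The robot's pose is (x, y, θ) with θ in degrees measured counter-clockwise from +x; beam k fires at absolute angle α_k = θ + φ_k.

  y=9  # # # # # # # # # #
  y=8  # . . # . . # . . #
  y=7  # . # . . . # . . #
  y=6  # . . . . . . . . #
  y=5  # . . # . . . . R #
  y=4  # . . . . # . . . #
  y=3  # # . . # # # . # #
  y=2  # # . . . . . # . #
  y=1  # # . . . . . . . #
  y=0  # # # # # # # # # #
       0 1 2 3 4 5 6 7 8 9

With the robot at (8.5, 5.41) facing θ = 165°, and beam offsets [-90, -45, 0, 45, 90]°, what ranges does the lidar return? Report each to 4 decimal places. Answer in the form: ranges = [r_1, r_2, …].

ranges = [1.9319, 3.0000, 6.1433, 2.8200, 1.4597]

beam 1: φ=-90°, α=75°
  direction (0.2588, 0.9659); cell (8,5); t to first gridline: x 1.9319, y 0.6108 (then +3.8637 / +1.0353)
    (8,6) via y @ 0.6108
    (8,7) via y @ 1.6461
    (9,7) via x @ 1.9319  # hit
  → r_1 = 1.9319
beam 2: φ=-45°, α=120°
  direction (-0.5000, 0.8660); cell (8,5); t to first gridline: x 1.0000, y 0.6813 (then +2.0000 / +1.1547)
    (8,6) via y @ 0.6813
    (7,6) via x @ 1.0000
    (7,7) via y @ 1.8360
    (7,8) via y @ 2.9907
    (6,8) via x @ 3.0000  # hit
  → r_2 = 3.0000
beam 3: φ=0°, α=165°
  direction (-0.9659, 0.2588); cell (8,5); t to first gridline: x 0.5176, y 2.2796 (then +1.0353 / +3.8637)
    (7,5) via x @ 0.5176
    (6,5) via x @ 1.5529
    (6,6) via y @ 2.2796
    (5,6) via x @ 2.5882
    (4,6) via x @ 3.6235
    (3,6) via x @ 4.6587
    (2,6) via x @ 5.6940
    (2,7) via y @ 6.1433  # hit
  → r_3 = 6.1433
beam 4: φ=45°, α=210°
  direction (-0.8660, -0.5000); cell (8,5); t to first gridline: x 0.5774, y 0.8200 (then +1.1547 / +2.0000)
    (7,5) via x @ 0.5774
    (7,4) via y @ 0.8200
    (6,4) via x @ 1.7321
    (6,3) via y @ 2.8200  # hit
  → r_4 = 2.8200
beam 5: φ=90°, α=255°
  direction (-0.2588, -0.9659); cell (8,5); t to first gridline: x 1.9319, y 0.4245 (then +3.8637 / +1.0353)
    (8,4) via y @ 0.4245
    (8,3) via y @ 1.4597  # hit
  → r_5 = 1.4597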